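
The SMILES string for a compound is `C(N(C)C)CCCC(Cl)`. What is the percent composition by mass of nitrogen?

9.36%

Atom tally by fragment:
  (CH3)2NCH2 → C:3 H:8 N:1
  CH2 → C:1 H:2
  CH2 → C:1 H:2
  CH2 → C:1 H:2
  CH2Cl → C:1 H:2 Cl:1
Element totals:
  C: 7
  H: 16
  Cl: 1
  N: 1
Molecular formula: C7H16ClN.
Molar mass = 149.662 g/mol.
Mass from N: 1 × 14.007 = 14.007 g/mol.
%N = 14.007 / 149.662 × 100 = 9.36%.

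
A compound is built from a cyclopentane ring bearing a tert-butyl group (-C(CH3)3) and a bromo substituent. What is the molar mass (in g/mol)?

Atom tally by fragment:
  cyclopentane ring core → C:5 H:10
  (− 2 ring H displaced by substituents)
  + C(CH3)3 → C:4 H:9
  + Br → Br:1
Element totals:
  C: 9
  H: 17
  Br: 1
Molecular formula: C9H17Br.
  M = 9(12.011) + 17(1.008) + 79.904
    = 108.099 + 17.136 + 79.904 = 205.139

205.14 g/mol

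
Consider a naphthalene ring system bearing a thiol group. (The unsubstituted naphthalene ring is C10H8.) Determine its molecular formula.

Atom tally by fragment:
  naphthalene ring system core → C:10 H:8
  (− 1 ring H displaced by substituents)
  + SH → S:1 H:1
Element totals:
  C: 10
  H: 8
  S: 1

C10H8S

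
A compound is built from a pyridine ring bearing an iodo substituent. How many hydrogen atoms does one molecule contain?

4

Atom tally by fragment:
  pyridine ring core → C:5 H:5 N:1
  (− 1 ring H displaced by substituents)
  + I → I:1
Element totals:
  C: 5
  H: 4
  I: 1
  N: 1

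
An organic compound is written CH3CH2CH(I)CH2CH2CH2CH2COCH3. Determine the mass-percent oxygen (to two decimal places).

Atom tally by fragment:
  CH3 → C:1 H:3
  CH2 → C:1 H:2
  CH(I) → C:1 H:1 I:1
  CH2 → C:1 H:2
  CH2 → C:1 H:2
  CH2 → C:1 H:2
  CH2COCH3 → C:3 H:5 O:1
Element totals:
  C: 9
  H: 17
  I: 1
  O: 1
Molecular formula: C9H17IO.
Molar mass = 268.138 g/mol.
Mass from O: 1 × 15.999 = 15.999 g/mol.
%O = 15.999 / 268.138 × 100 = 5.97%.

5.97%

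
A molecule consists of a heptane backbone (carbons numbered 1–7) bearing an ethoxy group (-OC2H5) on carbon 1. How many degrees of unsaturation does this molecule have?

0

Atom tally by fragment:
  C2H5OCH2 → C:3 H:7 O:1
  CH2 → C:1 H:2
  CH2 → C:1 H:2
  CH2 → C:1 H:2
  CH2 → C:1 H:2
  CH2 → C:1 H:2
  CH3 → C:1 H:3
Element totals:
  C: 9
  H: 20
  O: 1
Molecular formula: C9H20O.
DoU = (2C + 2 + N − H − X) / 2 = (2·9 + 2 + 0 − 20 − 0) / 2 = 0.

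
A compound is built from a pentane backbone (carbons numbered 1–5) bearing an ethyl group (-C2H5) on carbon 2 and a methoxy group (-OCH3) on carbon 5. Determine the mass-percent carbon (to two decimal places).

Atom tally by fragment:
  CH3 → C:1 H:3
  CH(C2H5) → C:3 H:6
  CH2 → C:1 H:2
  CH2 → C:1 H:2
  CH2OCH3 → C:2 H:5 O:1
Element totals:
  C: 8
  H: 18
  O: 1
Molecular formula: C8H18O.
Molar mass = 130.231 g/mol.
Mass from C: 8 × 12.011 = 96.088 g/mol.
%C = 96.088 / 130.231 × 100 = 73.78%.

73.78%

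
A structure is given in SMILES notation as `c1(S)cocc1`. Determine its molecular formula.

Atom tally by fragment:
  furan ring core → C:4 H:4 O:1
  (− 1 ring H displaced by substituents)
  + SH → S:1 H:1
Element totals:
  C: 4
  H: 4
  O: 1
  S: 1

C4H4OS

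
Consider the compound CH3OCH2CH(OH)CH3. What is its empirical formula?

Element totals:
  C: 4
  H: 10
  O: 2
Molecular formula: C4H10O2.
gcd of subscripts = 2; dividing each by 2:
  C: 4/2 = 2
  H: 10/2 = 5
  O: 2/2 = 1

C2H5O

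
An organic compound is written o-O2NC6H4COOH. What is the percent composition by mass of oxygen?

38.29%

Element totals:
  C: 7
  H: 5
  N: 1
  O: 4
Molecular formula: C7H5NO4.
Molar mass = 167.120 g/mol.
Mass from O: 4 × 15.999 = 63.996 g/mol.
%O = 63.996 / 167.120 × 100 = 38.29%.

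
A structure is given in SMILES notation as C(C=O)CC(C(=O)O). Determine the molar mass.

Atom tally by fragment:
  OHCCH2 → C:2 H:3 O:1
  CH2 → C:1 H:2
  CH2COOH → C:2 H:3 O:2
Element totals:
  C: 5
  H: 8
  O: 3
Molecular formula: C5H8O3.
  M = 5(12.011) + 8(1.008) + 3(15.999)
    = 60.055 + 8.064 + 47.997 = 116.116

116.12 g/mol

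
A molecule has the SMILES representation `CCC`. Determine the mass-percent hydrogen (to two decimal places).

18.29%

Atom tally by fragment:
  CH3 → C:1 H:3
  CH2 → C:1 H:2
  CH3 → C:1 H:3
Element totals:
  C: 3
  H: 8
Molecular formula: C3H8.
Molar mass = 44.097 g/mol.
Mass from H: 8 × 1.008 = 8.064 g/mol.
%H = 8.064 / 44.097 × 100 = 18.29%.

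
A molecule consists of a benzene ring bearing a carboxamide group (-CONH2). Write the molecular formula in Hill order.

C7H7NO

Atom tally by fragment:
  benzene ring core → C:6 H:6
  (− 1 ring H displaced by substituents)
  + CONH2 → C:1 H:2 O:1 N:1
Element totals:
  C: 7
  H: 7
  N: 1
  O: 1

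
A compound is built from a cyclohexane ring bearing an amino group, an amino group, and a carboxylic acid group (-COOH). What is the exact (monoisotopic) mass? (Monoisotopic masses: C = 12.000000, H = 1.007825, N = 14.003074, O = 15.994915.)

158.1055

Atom tally by fragment:
  cyclohexane ring core → C:6 H:12
  (− 3 ring H displaced by substituents)
  + NH2 → N:1 H:2
  + NH2 → N:1 H:2
  + COOH → C:1 H:1 O:2
Element totals:
  C: 7
  H: 14
  N: 2
  O: 2
Molecular formula: C7H14N2O2.
  M = 7(12.0) + 14(1.007825) + 2(14.003074) + 2(15.994915)
    = 84.000000 + 14.109550 + 28.006148 + 31.989830 = 158.105528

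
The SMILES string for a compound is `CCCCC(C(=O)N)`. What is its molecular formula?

C6H13NO

Atom tally by fragment:
  CH3 → C:1 H:3
  CH2 → C:1 H:2
  CH2 → C:1 H:2
  CH2 → C:1 H:2
  CH2CONH2 → C:2 H:4 O:1 N:1
Element totals:
  C: 6
  H: 13
  N: 1
  O: 1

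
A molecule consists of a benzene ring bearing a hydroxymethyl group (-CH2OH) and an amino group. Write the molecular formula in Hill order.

Atom tally by fragment:
  benzene ring core → C:6 H:6
  (− 2 ring H displaced by substituents)
  + CH2OH → C:1 H:3 O:1
  + NH2 → N:1 H:2
Element totals:
  C: 7
  H: 9
  N: 1
  O: 1

C7H9NO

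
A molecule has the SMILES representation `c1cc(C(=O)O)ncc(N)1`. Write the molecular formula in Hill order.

Atom tally by fragment:
  pyridine ring core → C:5 H:5 N:1
  (− 2 ring H displaced by substituents)
  + COOH → C:1 H:1 O:2
  + NH2 → N:1 H:2
Element totals:
  C: 6
  H: 6
  N: 2
  O: 2

C6H6N2O2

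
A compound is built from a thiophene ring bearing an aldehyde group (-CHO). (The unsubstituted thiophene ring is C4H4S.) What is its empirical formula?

C5H4OS

Atom tally by fragment:
  thiophene ring core → C:4 H:4 S:1
  (− 1 ring H displaced by substituents)
  + CHO → C:1 H:1 O:1
Element totals:
  C: 5
  H: 4
  O: 1
  S: 1
Molecular formula: C5H4OS.
gcd of subscripts (5, 4, 1, 1) = 1, so the empirical formula equals the molecular formula.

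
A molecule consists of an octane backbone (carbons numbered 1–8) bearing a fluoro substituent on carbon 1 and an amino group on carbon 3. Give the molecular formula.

Atom tally by fragment:
  FCH2 → C:1 H:2 F:1
  CH2 → C:1 H:2
  CH(NH2) → C:1 H:3 N:1
  CH2 → C:1 H:2
  CH2 → C:1 H:2
  CH2 → C:1 H:2
  CH2 → C:1 H:2
  CH3 → C:1 H:3
Element totals:
  C: 8
  H: 18
  F: 1
  N: 1

C8H18FN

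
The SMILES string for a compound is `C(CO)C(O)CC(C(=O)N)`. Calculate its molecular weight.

147.17 g/mol

Atom tally by fragment:
  HOCH2CH2 → C:2 H:5 O:1
  CH(OH) → C:1 H:2 O:1
  CH2 → C:1 H:2
  CH2CONH2 → C:2 H:4 O:1 N:1
Element totals:
  C: 6
  H: 13
  N: 1
  O: 3
Molecular formula: C6H13NO3.
  M = 6(12.011) + 13(1.008) + 14.007 + 3(15.999)
    = 72.066 + 13.104 + 14.007 + 47.997 = 147.174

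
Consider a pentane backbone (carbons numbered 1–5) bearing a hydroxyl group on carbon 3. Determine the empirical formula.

C5H12O

Atom tally by fragment:
  CH3 → C:1 H:3
  CH2 → C:1 H:2
  CH(OH) → C:1 H:2 O:1
  CH2 → C:1 H:2
  CH3 → C:1 H:3
Element totals:
  C: 5
  H: 12
  O: 1
Molecular formula: C5H12O.
gcd of subscripts (5, 12, 1) = 1, so the empirical formula equals the molecular formula.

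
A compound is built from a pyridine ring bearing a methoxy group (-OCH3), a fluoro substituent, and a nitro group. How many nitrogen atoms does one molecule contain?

Atom tally by fragment:
  pyridine ring core → C:5 H:5 N:1
  (− 3 ring H displaced by substituents)
  + OCH3 → C:1 H:3 O:1
  + F → F:1
  + NO2 → N:1 O:2
Element totals:
  C: 6
  H: 5
  F: 1
  N: 2
  O: 3

2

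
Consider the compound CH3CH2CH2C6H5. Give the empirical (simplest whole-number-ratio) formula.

C3H4

Atom tally by fragment:
  CH3 → C:1 H:3
  CH2 → C:1 H:2
  CH2C6H5 → C:7 H:7
Element totals:
  C: 9
  H: 12
Molecular formula: C9H12.
gcd of subscripts = 3; dividing each by 3:
  C: 9/3 = 3
  H: 12/3 = 4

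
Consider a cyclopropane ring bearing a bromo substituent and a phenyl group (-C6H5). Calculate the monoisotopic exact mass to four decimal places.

Atom tally by fragment:
  cyclopropane ring core → C:3 H:6
  (− 2 ring H displaced by substituents)
  + Br → Br:1
  + C6H5 → C:6 H:5
Element totals:
  C: 9
  H: 9
  Br: 1
Molecular formula: C9H9Br.
  M = 9(12.0) + 9(1.007825) + 78.918338
    = 108.000000 + 9.070425 + 78.918338 = 195.988763

195.9888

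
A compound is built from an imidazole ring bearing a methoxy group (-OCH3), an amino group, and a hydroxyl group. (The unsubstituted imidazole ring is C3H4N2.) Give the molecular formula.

C4H7N3O2

Atom tally by fragment:
  imidazole ring core → C:3 H:4 N:2
  (− 3 ring H displaced by substituents)
  + OCH3 → C:1 H:3 O:1
  + NH2 → N:1 H:2
  + OH → O:1 H:1
Element totals:
  C: 4
  H: 7
  N: 3
  O: 2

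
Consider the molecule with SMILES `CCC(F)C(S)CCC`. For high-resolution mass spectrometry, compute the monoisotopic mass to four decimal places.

Atom tally by fragment:
  CH3 → C:1 H:3
  CH2 → C:1 H:2
  CH(F) → C:1 H:1 F:1
  CH(SH) → C:1 H:2 S:1
  CH2 → C:1 H:2
  CH2 → C:1 H:2
  CH3 → C:1 H:3
Element totals:
  C: 7
  H: 15
  F: 1
  S: 1
Molecular formula: C7H15FS.
  M = 7(12.0) + 15(1.007825) + 18.998403 + 31.972071
    = 84.000000 + 15.117375 + 18.998403 + 31.972071 = 150.087849

150.0878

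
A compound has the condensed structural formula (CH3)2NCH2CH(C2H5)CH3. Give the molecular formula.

C7H17N

Element totals:
  C: 7
  H: 17
  N: 1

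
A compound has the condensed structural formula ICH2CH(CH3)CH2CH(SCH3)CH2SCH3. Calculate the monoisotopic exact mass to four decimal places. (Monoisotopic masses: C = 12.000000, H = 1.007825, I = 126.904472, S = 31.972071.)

Atom tally by fragment:
  ICH2 → C:1 H:2 I:1
  CH(CH3) → C:2 H:4
  CH2 → C:1 H:2
  CH(SCH3) → C:2 H:4 S:1
  CH2SCH3 → C:2 H:5 S:1
Element totals:
  C: 8
  H: 17
  I: 1
  S: 2
Molecular formula: C8H17IS2.
  M = 8(12.0) + 17(1.007825) + 126.904472 + 2(31.972071)
    = 96.000000 + 17.133025 + 126.904472 + 63.944142 = 303.981639

303.9816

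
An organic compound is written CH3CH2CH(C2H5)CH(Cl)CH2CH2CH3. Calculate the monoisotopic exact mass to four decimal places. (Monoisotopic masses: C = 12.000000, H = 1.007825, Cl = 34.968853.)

Element totals:
  C: 9
  H: 19
  Cl: 1
Molecular formula: C9H19Cl.
  M = 9(12.0) + 19(1.007825) + 34.968853
    = 108.000000 + 19.148675 + 34.968853 = 162.117528

162.1175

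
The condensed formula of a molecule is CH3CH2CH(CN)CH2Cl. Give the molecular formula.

C5H8ClN

Element totals:
  C: 5
  H: 8
  Cl: 1
  N: 1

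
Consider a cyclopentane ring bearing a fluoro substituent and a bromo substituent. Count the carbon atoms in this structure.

Atom tally by fragment:
  cyclopentane ring core → C:5 H:10
  (− 2 ring H displaced by substituents)
  + F → F:1
  + Br → Br:1
Element totals:
  C: 5
  H: 8
  Br: 1
  F: 1

5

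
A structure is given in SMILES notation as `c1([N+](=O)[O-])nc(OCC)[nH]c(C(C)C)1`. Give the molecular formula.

C8H13N3O3

Atom tally by fragment:
  imidazole ring core → C:3 H:4 N:2
  (− 3 ring H displaced by substituents)
  + NO2 → N:1 O:2
  + OC2H5 → C:2 H:5 O:1
  + CH(CH3)2 → C:3 H:7
Element totals:
  C: 8
  H: 13
  N: 3
  O: 3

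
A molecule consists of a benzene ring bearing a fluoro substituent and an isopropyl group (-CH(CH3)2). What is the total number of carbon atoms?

9

Atom tally by fragment:
  benzene ring core → C:6 H:6
  (− 2 ring H displaced by substituents)
  + F → F:1
  + CH(CH3)2 → C:3 H:7
Element totals:
  C: 9
  H: 11
  F: 1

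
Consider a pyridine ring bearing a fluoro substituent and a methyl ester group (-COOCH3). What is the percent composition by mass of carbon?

Atom tally by fragment:
  pyridine ring core → C:5 H:5 N:1
  (− 2 ring H displaced by substituents)
  + F → F:1
  + COOCH3 → C:2 H:3 O:2
Element totals:
  C: 7
  H: 6
  F: 1
  N: 1
  O: 2
Molecular formula: C7H6FNO2.
Molar mass = 155.128 g/mol.
Mass from C: 7 × 12.011 = 84.077 g/mol.
%C = 84.077 / 155.128 × 100 = 54.20%.

54.20%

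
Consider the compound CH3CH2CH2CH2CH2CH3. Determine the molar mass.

86.18 g/mol

Element totals:
  C: 6
  H: 14
Molecular formula: C6H14.
  M = 6(12.011) + 14(1.008)
    = 72.066 + 14.112 = 86.178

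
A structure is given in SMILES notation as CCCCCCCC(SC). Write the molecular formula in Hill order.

C9H20S

Atom tally by fragment:
  CH3 → C:1 H:3
  CH2 → C:1 H:2
  CH2 → C:1 H:2
  CH2 → C:1 H:2
  CH2 → C:1 H:2
  CH2 → C:1 H:2
  CH2 → C:1 H:2
  CH2SCH3 → C:2 H:5 S:1
Element totals:
  C: 9
  H: 20
  S: 1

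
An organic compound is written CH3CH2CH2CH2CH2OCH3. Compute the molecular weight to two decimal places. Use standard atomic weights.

Atom tally by fragment:
  CH3 → C:1 H:3
  CH2 → C:1 H:2
  CH2 → C:1 H:2
  CH2 → C:1 H:2
  CH2OCH3 → C:2 H:5 O:1
Element totals:
  C: 6
  H: 14
  O: 1
Molecular formula: C6H14O.
  M = 6(12.011) + 14(1.008) + 15.999
    = 72.066 + 14.112 + 15.999 = 102.177

102.18 g/mol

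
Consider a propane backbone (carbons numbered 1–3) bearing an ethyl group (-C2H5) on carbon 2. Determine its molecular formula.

C5H12

Atom tally by fragment:
  CH3 → C:1 H:3
  CH(C2H5) → C:3 H:6
  CH3 → C:1 H:3
Element totals:
  C: 5
  H: 12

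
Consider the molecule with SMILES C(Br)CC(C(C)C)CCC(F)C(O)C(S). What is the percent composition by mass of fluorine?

Atom tally by fragment:
  BrCH2 → C:1 H:2 Br:1
  CH2 → C:1 H:2
  CH(CH(CH3)2) → C:4 H:8
  CH2 → C:1 H:2
  CH2 → C:1 H:2
  CH(F) → C:1 H:1 F:1
  CH(OH) → C:1 H:2 O:1
  CH2SH → C:1 H:3 S:1
Element totals:
  C: 11
  H: 22
  Br: 1
  F: 1
  O: 1
  S: 1
Molecular formula: C11H22BrFOS.
Molar mass = 301.258 g/mol.
Mass from F: 1 × 18.998 = 18.998 g/mol.
%F = 18.998 / 301.258 × 100 = 6.31%.

6.31%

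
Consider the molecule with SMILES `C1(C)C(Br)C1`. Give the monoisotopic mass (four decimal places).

Atom tally by fragment:
  cyclopropane ring core → C:3 H:6
  (− 2 ring H displaced by substituents)
  + CH3 → C:1 H:3
  + Br → Br:1
Element totals:
  C: 4
  H: 7
  Br: 1
Molecular formula: C4H7Br.
  M = 4(12.0) + 7(1.007825) + 78.918338
    = 48.000000 + 7.054775 + 78.918338 = 133.973113

133.9731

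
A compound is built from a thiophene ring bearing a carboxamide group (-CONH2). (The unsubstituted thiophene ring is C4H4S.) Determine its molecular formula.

Atom tally by fragment:
  thiophene ring core → C:4 H:4 S:1
  (− 1 ring H displaced by substituents)
  + CONH2 → C:1 H:2 O:1 N:1
Element totals:
  C: 5
  H: 5
  N: 1
  O: 1
  S: 1

C5H5NOS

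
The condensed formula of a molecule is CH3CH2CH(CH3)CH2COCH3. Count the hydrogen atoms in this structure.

14

Atom tally by fragment:
  CH3 → C:1 H:3
  CH2 → C:1 H:2
  CH(CH3) → C:2 H:4
  CH2COCH3 → C:3 H:5 O:1
Element totals:
  C: 7
  H: 14
  O: 1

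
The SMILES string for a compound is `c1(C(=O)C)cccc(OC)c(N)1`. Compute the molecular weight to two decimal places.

165.19 g/mol

Atom tally by fragment:
  benzene ring core → C:6 H:6
  (− 3 ring H displaced by substituents)
  + COCH3 → C:2 H:3 O:1
  + OCH3 → C:1 H:3 O:1
  + NH2 → N:1 H:2
Element totals:
  C: 9
  H: 11
  N: 1
  O: 2
Molecular formula: C9H11NO2.
  M = 9(12.011) + 11(1.008) + 14.007 + 2(15.999)
    = 108.099 + 11.088 + 14.007 + 31.998 = 165.192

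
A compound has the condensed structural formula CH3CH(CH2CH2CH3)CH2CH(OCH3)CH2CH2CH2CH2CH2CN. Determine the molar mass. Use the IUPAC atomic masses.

225.38 g/mol

Atom tally by fragment:
  CH3 → C:1 H:3
  CH(CH2CH2CH3) → C:4 H:8
  CH2 → C:1 H:2
  CH(OCH3) → C:2 H:4 O:1
  CH2 → C:1 H:2
  CH2 → C:1 H:2
  CH2 → C:1 H:2
  CH2 → C:1 H:2
  CH2CN → C:2 H:2 N:1
Element totals:
  C: 14
  H: 27
  N: 1
  O: 1
Molecular formula: C14H27NO.
  M = 14(12.011) + 27(1.008) + 14.007 + 15.999
    = 168.154 + 27.216 + 14.007 + 15.999 = 225.376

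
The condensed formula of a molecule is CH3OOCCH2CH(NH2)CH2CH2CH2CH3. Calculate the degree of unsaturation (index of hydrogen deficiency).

1

Atom tally by fragment:
  CH3OOCCH2 → C:3 H:5 O:2
  CH(NH2) → C:1 H:3 N:1
  CH2 → C:1 H:2
  CH2 → C:1 H:2
  CH2 → C:1 H:2
  CH3 → C:1 H:3
Element totals:
  C: 8
  H: 17
  N: 1
  O: 2
Molecular formula: C8H17NO2.
DoU = (2C + 2 + N − H − X) / 2 = (2·8 + 2 + 1 − 17 − 0) / 2 = 1.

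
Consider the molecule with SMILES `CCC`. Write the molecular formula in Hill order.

Atom tally by fragment:
  CH3 → C:1 H:3
  CH2 → C:1 H:2
  CH3 → C:1 H:3
Element totals:
  C: 3
  H: 8

C3H8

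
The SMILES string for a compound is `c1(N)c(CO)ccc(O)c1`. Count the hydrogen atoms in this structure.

9

Atom tally by fragment:
  benzene ring core → C:6 H:6
  (− 3 ring H displaced by substituents)
  + NH2 → N:1 H:2
  + CH2OH → C:1 H:3 O:1
  + OH → O:1 H:1
Element totals:
  C: 7
  H: 9
  N: 1
  O: 2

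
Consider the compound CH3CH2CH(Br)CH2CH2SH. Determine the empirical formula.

C5H11BrS

Element totals:
  C: 5
  H: 11
  Br: 1
  S: 1
Molecular formula: C5H11BrS.
gcd of subscripts (1, 5, 11, 1) = 1, so the empirical formula equals the molecular formula.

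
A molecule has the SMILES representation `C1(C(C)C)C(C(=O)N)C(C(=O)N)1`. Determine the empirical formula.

Atom tally by fragment:
  cyclopropane ring core → C:3 H:6
  (− 3 ring H displaced by substituents)
  + CH(CH3)2 → C:3 H:7
  + CONH2 → C:1 H:2 O:1 N:1
  + CONH2 → C:1 H:2 O:1 N:1
Element totals:
  C: 8
  H: 14
  N: 2
  O: 2
Molecular formula: C8H14N2O2.
gcd of subscripts = 2; dividing each by 2:
  C: 8/2 = 4
  H: 14/2 = 7
  N: 2/2 = 1
  O: 2/2 = 1

C4H7NO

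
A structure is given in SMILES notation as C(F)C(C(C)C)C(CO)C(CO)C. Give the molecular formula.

C10H21FO2

Atom tally by fragment:
  FCH2 → C:1 H:2 F:1
  CH(CH(CH3)2) → C:4 H:8
  CH(CH2OH) → C:2 H:4 O:1
  CH(CH2OH) → C:2 H:4 O:1
  CH3 → C:1 H:3
Element totals:
  C: 10
  H: 21
  F: 1
  O: 2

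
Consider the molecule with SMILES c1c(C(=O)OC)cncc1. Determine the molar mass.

137.14 g/mol

Atom tally by fragment:
  pyridine ring core → C:5 H:5 N:1
  (− 1 ring H displaced by substituents)
  + COOCH3 → C:2 H:3 O:2
Element totals:
  C: 7
  H: 7
  N: 1
  O: 2
Molecular formula: C7H7NO2.
  M = 7(12.011) + 7(1.008) + 14.007 + 2(15.999)
    = 84.077 + 7.056 + 14.007 + 31.998 = 137.138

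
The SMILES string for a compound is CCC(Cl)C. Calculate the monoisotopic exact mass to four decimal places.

Atom tally by fragment:
  CH3 → C:1 H:3
  CH2 → C:1 H:2
  CH(Cl) → C:1 H:1 Cl:1
  CH3 → C:1 H:3
Element totals:
  C: 4
  H: 9
  Cl: 1
Molecular formula: C4H9Cl.
  M = 4(12.0) + 9(1.007825) + 34.968853
    = 48.000000 + 9.070425 + 34.968853 = 92.039278

92.0393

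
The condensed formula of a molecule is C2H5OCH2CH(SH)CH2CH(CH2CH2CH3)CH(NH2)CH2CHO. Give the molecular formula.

C12H25NO2S

Element totals:
  C: 12
  H: 25
  N: 1
  O: 2
  S: 1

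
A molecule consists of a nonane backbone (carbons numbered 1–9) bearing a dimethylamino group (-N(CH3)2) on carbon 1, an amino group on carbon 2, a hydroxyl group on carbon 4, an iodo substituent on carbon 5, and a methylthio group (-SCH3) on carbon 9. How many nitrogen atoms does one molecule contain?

Atom tally by fragment:
  (CH3)2NCH2 → C:3 H:8 N:1
  CH(NH2) → C:1 H:3 N:1
  CH2 → C:1 H:2
  CH(OH) → C:1 H:2 O:1
  CH(I) → C:1 H:1 I:1
  CH2 → C:1 H:2
  CH2 → C:1 H:2
  CH2 → C:1 H:2
  CH2SCH3 → C:2 H:5 S:1
Element totals:
  C: 12
  H: 27
  I: 1
  N: 2
  O: 1
  S: 1

2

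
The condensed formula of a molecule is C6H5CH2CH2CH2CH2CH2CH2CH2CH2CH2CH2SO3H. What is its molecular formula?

Atom tally by fragment:
  C6H5CH2 → C:7 H:7
  CH2 → C:1 H:2
  CH2 → C:1 H:2
  CH2 → C:1 H:2
  CH2 → C:1 H:2
  CH2 → C:1 H:2
  CH2 → C:1 H:2
  CH2 → C:1 H:2
  CH2 → C:1 H:2
  CH2SO3H → C:1 H:3 S:1 O:3
Element totals:
  C: 16
  H: 26
  O: 3
  S: 1

C16H26O3S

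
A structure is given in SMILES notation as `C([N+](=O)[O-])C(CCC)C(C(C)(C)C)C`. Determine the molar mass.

201.31 g/mol

Atom tally by fragment:
  O2NCH2 → C:1 H:2 N:1 O:2
  CH(CH2CH2CH3) → C:4 H:8
  CH(C(CH3)3) → C:5 H:10
  CH3 → C:1 H:3
Element totals:
  C: 11
  H: 23
  N: 1
  O: 2
Molecular formula: C11H23NO2.
  M = 11(12.011) + 23(1.008) + 14.007 + 2(15.999)
    = 132.121 + 23.184 + 14.007 + 31.998 = 201.310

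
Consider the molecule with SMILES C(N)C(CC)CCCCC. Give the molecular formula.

Atom tally by fragment:
  H2NCH2 → C:1 H:4 N:1
  CH(C2H5) → C:3 H:6
  CH2 → C:1 H:2
  CH2 → C:1 H:2
  CH2 → C:1 H:2
  CH2 → C:1 H:2
  CH3 → C:1 H:3
Element totals:
  C: 9
  H: 21
  N: 1

C9H21N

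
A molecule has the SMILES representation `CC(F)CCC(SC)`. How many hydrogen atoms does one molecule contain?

Atom tally by fragment:
  CH3 → C:1 H:3
  CH(F) → C:1 H:1 F:1
  CH2 → C:1 H:2
  CH2 → C:1 H:2
  CH2SCH3 → C:2 H:5 S:1
Element totals:
  C: 6
  H: 13
  F: 1
  S: 1

13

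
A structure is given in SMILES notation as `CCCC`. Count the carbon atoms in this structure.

4

Atom tally by fragment:
  CH3 → C:1 H:3
  CH2 → C:1 H:2
  CH2 → C:1 H:2
  CH3 → C:1 H:3
Element totals:
  C: 4
  H: 10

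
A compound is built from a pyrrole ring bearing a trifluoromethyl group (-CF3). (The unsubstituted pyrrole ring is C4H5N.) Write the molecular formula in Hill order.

C5H4F3N

Atom tally by fragment:
  pyrrole ring core → C:4 H:5 N:1
  (− 1 ring H displaced by substituents)
  + CF3 → C:1 F:3
Element totals:
  C: 5
  H: 4
  F: 3
  N: 1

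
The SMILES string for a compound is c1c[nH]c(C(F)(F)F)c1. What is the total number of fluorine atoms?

3

Atom tally by fragment:
  pyrrole ring core → C:4 H:5 N:1
  (− 1 ring H displaced by substituents)
  + CF3 → C:1 F:3
Element totals:
  C: 5
  H: 4
  F: 3
  N: 1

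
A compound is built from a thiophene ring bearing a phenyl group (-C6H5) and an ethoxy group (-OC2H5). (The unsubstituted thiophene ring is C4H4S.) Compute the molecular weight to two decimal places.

Atom tally by fragment:
  thiophene ring core → C:4 H:4 S:1
  (− 2 ring H displaced by substituents)
  + C6H5 → C:6 H:5
  + OC2H5 → C:2 H:5 O:1
Element totals:
  C: 12
  H: 12
  O: 1
  S: 1
Molecular formula: C12H12OS.
  M = 12(12.011) + 12(1.008) + 15.999 + 32.06
    = 144.132 + 12.096 + 15.999 + 32.060 = 204.287

204.29 g/mol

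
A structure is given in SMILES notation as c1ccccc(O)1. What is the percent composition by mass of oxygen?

Atom tally by fragment:
  benzene ring core → C:6 H:6
  (− 1 ring H displaced by substituents)
  + OH → O:1 H:1
Element totals:
  C: 6
  H: 6
  O: 1
Molecular formula: C6H6O.
Molar mass = 94.113 g/mol.
Mass from O: 1 × 15.999 = 15.999 g/mol.
%O = 15.999 / 94.113 × 100 = 17.00%.

17.00%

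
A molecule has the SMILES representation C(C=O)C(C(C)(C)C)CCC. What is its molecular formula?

C10H20O

Atom tally by fragment:
  OHCCH2 → C:2 H:3 O:1
  CH(C(CH3)3) → C:5 H:10
  CH2 → C:1 H:2
  CH2 → C:1 H:2
  CH3 → C:1 H:3
Element totals:
  C: 10
  H: 20
  O: 1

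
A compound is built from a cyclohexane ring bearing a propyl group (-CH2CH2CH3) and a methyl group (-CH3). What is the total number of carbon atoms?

10

Atom tally by fragment:
  cyclohexane ring core → C:6 H:12
  (− 2 ring H displaced by substituents)
  + CH2CH2CH3 → C:3 H:7
  + CH3 → C:1 H:3
Element totals:
  C: 10
  H: 20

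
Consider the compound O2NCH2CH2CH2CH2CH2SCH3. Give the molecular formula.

Element totals:
  C: 6
  H: 13
  N: 1
  O: 2
  S: 1

C6H13NO2S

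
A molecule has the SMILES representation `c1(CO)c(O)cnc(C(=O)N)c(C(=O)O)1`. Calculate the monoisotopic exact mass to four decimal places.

212.0433

Atom tally by fragment:
  pyridine ring core → C:5 H:5 N:1
  (− 4 ring H displaced by substituents)
  + CH2OH → C:1 H:3 O:1
  + OH → O:1 H:1
  + CONH2 → C:1 H:2 O:1 N:1
  + COOH → C:1 H:1 O:2
Element totals:
  C: 8
  H: 8
  N: 2
  O: 5
Molecular formula: C8H8N2O5.
  M = 8(12.0) + 8(1.007825) + 2(14.003074) + 5(15.994915)
    = 96.000000 + 8.062600 + 28.006148 + 79.974575 = 212.043323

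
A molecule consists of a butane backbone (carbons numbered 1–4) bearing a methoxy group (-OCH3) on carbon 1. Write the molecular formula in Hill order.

Atom tally by fragment:
  CH3OCH2 → C:2 H:5 O:1
  CH2 → C:1 H:2
  CH2 → C:1 H:2
  CH3 → C:1 H:3
Element totals:
  C: 5
  H: 12
  O: 1

C5H12O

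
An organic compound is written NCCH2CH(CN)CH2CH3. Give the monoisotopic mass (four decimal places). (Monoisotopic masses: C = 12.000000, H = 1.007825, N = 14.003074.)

Atom tally by fragment:
  NCCH2 → C:2 H:2 N:1
  CH(CN) → C:2 H:1 N:1
  CH2 → C:1 H:2
  CH3 → C:1 H:3
Element totals:
  C: 6
  H: 8
  N: 2
Molecular formula: C6H8N2.
  M = 6(12.0) + 8(1.007825) + 2(14.003074)
    = 72.000000 + 8.062600 + 28.006148 = 108.068748

108.0687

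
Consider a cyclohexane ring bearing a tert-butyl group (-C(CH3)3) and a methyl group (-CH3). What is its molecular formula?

C11H22

Atom tally by fragment:
  cyclohexane ring core → C:6 H:12
  (− 2 ring H displaced by substituents)
  + C(CH3)3 → C:4 H:9
  + CH3 → C:1 H:3
Element totals:
  C: 11
  H: 22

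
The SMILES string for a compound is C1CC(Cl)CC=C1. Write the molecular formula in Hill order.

Atom tally by fragment:
  cyclohexene ring core → C:6 H:10
  (− 1 ring H displaced by substituents)
  + Cl → Cl:1
Element totals:
  C: 6
  H: 9
  Cl: 1

C6H9Cl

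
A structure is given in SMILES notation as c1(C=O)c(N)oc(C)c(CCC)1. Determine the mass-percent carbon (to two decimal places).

Atom tally by fragment:
  furan ring core → C:4 H:4 O:1
  (− 4 ring H displaced by substituents)
  + CHO → C:1 H:1 O:1
  + NH2 → N:1 H:2
  + CH3 → C:1 H:3
  + CH2CH2CH3 → C:3 H:7
Element totals:
  C: 9
  H: 13
  N: 1
  O: 2
Molecular formula: C9H13NO2.
Molar mass = 167.208 g/mol.
Mass from C: 9 × 12.011 = 108.099 g/mol.
%C = 108.099 / 167.208 × 100 = 64.65%.

64.65%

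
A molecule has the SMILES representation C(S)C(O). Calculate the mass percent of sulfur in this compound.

41.03%

Atom tally by fragment:
  HSCH2 → C:1 H:3 S:1
  CH2OH → C:1 H:3 O:1
Element totals:
  C: 2
  H: 6
  O: 1
  S: 1
Molecular formula: C2H6OS.
Molar mass = 78.129 g/mol.
Mass from S: 1 × 32.06 = 32.060 g/mol.
%S = 32.060 / 78.129 × 100 = 41.03%.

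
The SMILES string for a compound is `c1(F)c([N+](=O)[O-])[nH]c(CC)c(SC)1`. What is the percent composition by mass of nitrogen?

13.72%

Atom tally by fragment:
  pyrrole ring core → C:4 H:5 N:1
  (− 4 ring H displaced by substituents)
  + F → F:1
  + NO2 → N:1 O:2
  + C2H5 → C:2 H:5
  + SCH3 → C:1 H:3 S:1
Element totals:
  C: 7
  H: 9
  F: 1
  N: 2
  O: 2
  S: 1
Molecular formula: C7H9FN2O2S.
Molar mass = 204.219 g/mol.
Mass from N: 2 × 14.007 = 28.014 g/mol.
%N = 28.014 / 204.219 × 100 = 13.72%.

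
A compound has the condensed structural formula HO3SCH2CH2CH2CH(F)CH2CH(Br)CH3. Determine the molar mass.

277.15 g/mol

Atom tally by fragment:
  HO3SCH2 → C:1 H:3 S:1 O:3
  CH2 → C:1 H:2
  CH2 → C:1 H:2
  CH(F) → C:1 H:1 F:1
  CH2 → C:1 H:2
  CH(Br) → C:1 H:1 Br:1
  CH3 → C:1 H:3
Element totals:
  C: 7
  H: 14
  Br: 1
  F: 1
  O: 3
  S: 1
Molecular formula: C7H14BrFO3S.
  M = 7(12.011) + 14(1.008) + 79.904 + 18.998 + 3(15.999) + 32.06
    = 84.077 + 14.112 + 79.904 + 18.998 + 47.997 + 32.060 = 277.148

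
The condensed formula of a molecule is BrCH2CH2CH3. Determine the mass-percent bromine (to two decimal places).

64.97%

Atom tally by fragment:
  BrCH2 → C:1 H:2 Br:1
  CH2 → C:1 H:2
  CH3 → C:1 H:3
Element totals:
  C: 3
  H: 7
  Br: 1
Molecular formula: C3H7Br.
Molar mass = 122.993 g/mol.
Mass from Br: 1 × 79.904 = 79.904 g/mol.
%Br = 79.904 / 122.993 × 100 = 64.97%.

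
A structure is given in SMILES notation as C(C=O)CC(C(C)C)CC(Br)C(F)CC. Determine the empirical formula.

C12H22BrFO

Atom tally by fragment:
  OHCCH2 → C:2 H:3 O:1
  CH2 → C:1 H:2
  CH(CH(CH3)2) → C:4 H:8
  CH2 → C:1 H:2
  CH(Br) → C:1 H:1 Br:1
  CH(F) → C:1 H:1 F:1
  CH2 → C:1 H:2
  CH3 → C:1 H:3
Element totals:
  C: 12
  H: 22
  Br: 1
  F: 1
  O: 1
Molecular formula: C12H22BrFO.
gcd of subscripts (1, 12, 1, 22, 1) = 1, so the empirical formula equals the molecular formula.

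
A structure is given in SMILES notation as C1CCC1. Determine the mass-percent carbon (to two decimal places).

Atom tally by fragment:
  cyclobutane ring core → C:4 H:8
Element totals:
  C: 4
  H: 8
Molecular formula: C4H8.
Molar mass = 56.108 g/mol.
Mass from C: 4 × 12.011 = 48.044 g/mol.
%C = 48.044 / 56.108 × 100 = 85.63%.

85.63%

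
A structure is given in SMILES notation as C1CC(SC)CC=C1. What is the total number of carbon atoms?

7

Atom tally by fragment:
  cyclohexene ring core → C:6 H:10
  (− 1 ring H displaced by substituents)
  + SCH3 → C:1 H:3 S:1
Element totals:
  C: 7
  H: 12
  S: 1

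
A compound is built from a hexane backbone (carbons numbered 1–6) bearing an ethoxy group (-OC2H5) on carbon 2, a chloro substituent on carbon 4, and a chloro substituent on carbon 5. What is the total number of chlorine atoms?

2

Atom tally by fragment:
  CH3 → C:1 H:3
  CH(OC2H5) → C:3 H:6 O:1
  CH2 → C:1 H:2
  CH(Cl) → C:1 H:1 Cl:1
  CH(Cl) → C:1 H:1 Cl:1
  CH3 → C:1 H:3
Element totals:
  C: 8
  H: 16
  Cl: 2
  O: 1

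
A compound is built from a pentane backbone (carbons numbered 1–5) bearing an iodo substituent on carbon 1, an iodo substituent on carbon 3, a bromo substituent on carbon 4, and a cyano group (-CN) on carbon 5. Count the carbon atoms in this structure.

Atom tally by fragment:
  ICH2 → C:1 H:2 I:1
  CH2 → C:1 H:2
  CH(I) → C:1 H:1 I:1
  CH(Br) → C:1 H:1 Br:1
  CH2CN → C:2 H:2 N:1
Element totals:
  C: 6
  H: 8
  Br: 1
  I: 2
  N: 1

6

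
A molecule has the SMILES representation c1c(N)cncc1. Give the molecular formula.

C5H6N2

Atom tally by fragment:
  pyridine ring core → C:5 H:5 N:1
  (− 1 ring H displaced by substituents)
  + NH2 → N:1 H:2
Element totals:
  C: 5
  H: 6
  N: 2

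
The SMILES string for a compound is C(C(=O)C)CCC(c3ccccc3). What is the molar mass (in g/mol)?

Atom tally by fragment:
  CH3COCH2 → C:3 H:5 O:1
  CH2 → C:1 H:2
  CH2 → C:1 H:2
  CH2C6H5 → C:7 H:7
Element totals:
  C: 12
  H: 16
  O: 1
Molecular formula: C12H16O.
  M = 12(12.011) + 16(1.008) + 15.999
    = 144.132 + 16.128 + 15.999 = 176.259

176.26 g/mol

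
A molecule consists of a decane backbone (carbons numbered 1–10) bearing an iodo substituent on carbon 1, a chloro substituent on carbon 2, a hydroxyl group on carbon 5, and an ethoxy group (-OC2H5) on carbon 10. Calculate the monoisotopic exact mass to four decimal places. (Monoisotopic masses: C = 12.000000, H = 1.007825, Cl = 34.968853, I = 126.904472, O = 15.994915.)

362.0510

Atom tally by fragment:
  ICH2 → C:1 H:2 I:1
  CH(Cl) → C:1 H:1 Cl:1
  CH2 → C:1 H:2
  CH2 → C:1 H:2
  CH(OH) → C:1 H:2 O:1
  CH2 → C:1 H:2
  CH2 → C:1 H:2
  CH2 → C:1 H:2
  CH2 → C:1 H:2
  CH2OC2H5 → C:3 H:7 O:1
Element totals:
  C: 12
  H: 24
  Cl: 1
  I: 1
  O: 2
Molecular formula: C12H24ClIO2.
  M = 12(12.0) + 24(1.007825) + 34.968853 + 126.904472 + 2(15.994915)
    = 144.000000 + 24.187800 + 34.968853 + 126.904472 + 31.989830 = 362.050955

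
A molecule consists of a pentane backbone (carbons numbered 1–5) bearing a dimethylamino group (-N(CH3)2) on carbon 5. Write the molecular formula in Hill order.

Atom tally by fragment:
  CH3 → C:1 H:3
  CH2 → C:1 H:2
  CH2 → C:1 H:2
  CH2 → C:1 H:2
  CH2N(CH3)2 → C:3 H:8 N:1
Element totals:
  C: 7
  H: 17
  N: 1

C7H17N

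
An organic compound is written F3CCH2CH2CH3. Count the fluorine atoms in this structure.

Atom tally by fragment:
  F3CCH2 → C:2 H:2 F:3
  CH2 → C:1 H:2
  CH3 → C:1 H:3
Element totals:
  C: 4
  H: 7
  F: 3

3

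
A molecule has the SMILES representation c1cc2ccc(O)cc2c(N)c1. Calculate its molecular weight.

159.19 g/mol

Atom tally by fragment:
  naphthalene ring system core → C:10 H:8
  (− 2 ring H displaced by substituents)
  + OH → O:1 H:1
  + NH2 → N:1 H:2
Element totals:
  C: 10
  H: 9
  N: 1
  O: 1
Molecular formula: C10H9NO.
  M = 10(12.011) + 9(1.008) + 14.007 + 15.999
    = 120.110 + 9.072 + 14.007 + 15.999 = 159.188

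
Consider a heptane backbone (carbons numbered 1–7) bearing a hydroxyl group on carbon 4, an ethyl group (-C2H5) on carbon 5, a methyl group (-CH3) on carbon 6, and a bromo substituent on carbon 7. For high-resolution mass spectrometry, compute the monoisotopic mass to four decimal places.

Atom tally by fragment:
  CH3 → C:1 H:3
  CH2 → C:1 H:2
  CH2 → C:1 H:2
  CH(OH) → C:1 H:2 O:1
  CH(C2H5) → C:3 H:6
  CH(CH3) → C:2 H:4
  CH2Br → C:1 H:2 Br:1
Element totals:
  C: 10
  H: 21
  Br: 1
  O: 1
Molecular formula: C10H21BrO.
  M = 10(12.0) + 21(1.007825) + 78.918338 + 15.994915
    = 120.000000 + 21.164325 + 78.918338 + 15.994915 = 236.077578

236.0776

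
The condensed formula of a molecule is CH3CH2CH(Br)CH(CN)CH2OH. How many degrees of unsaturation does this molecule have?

2

Atom tally by fragment:
  CH3 → C:1 H:3
  CH2 → C:1 H:2
  CH(Br) → C:1 H:1 Br:1
  CH(CN) → C:2 H:1 N:1
  CH2OH → C:1 H:3 O:1
Element totals:
  C: 6
  H: 10
  Br: 1
  N: 1
  O: 1
Molecular formula: C6H10BrNO.
DoU = (2C + 2 + N − H − X) / 2 = (2·6 + 2 + 1 − 10 − 1) / 2 = 2.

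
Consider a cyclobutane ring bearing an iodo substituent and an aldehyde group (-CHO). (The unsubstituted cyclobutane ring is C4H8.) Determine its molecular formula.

Atom tally by fragment:
  cyclobutane ring core → C:4 H:8
  (− 2 ring H displaced by substituents)
  + I → I:1
  + CHO → C:1 H:1 O:1
Element totals:
  C: 5
  H: 7
  I: 1
  O: 1

C5H7IO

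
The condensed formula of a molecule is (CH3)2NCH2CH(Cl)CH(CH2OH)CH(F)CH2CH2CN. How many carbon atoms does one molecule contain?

Atom tally by fragment:
  (CH3)2NCH2 → C:3 H:8 N:1
  CH(Cl) → C:1 H:1 Cl:1
  CH(CH2OH) → C:2 H:4 O:1
  CH(F) → C:1 H:1 F:1
  CH2 → C:1 H:2
  CH2CN → C:2 H:2 N:1
Element totals:
  C: 10
  H: 18
  Cl: 1
  F: 1
  N: 2
  O: 1

10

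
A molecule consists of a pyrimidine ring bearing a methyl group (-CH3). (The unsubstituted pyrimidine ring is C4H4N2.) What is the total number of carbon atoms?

Atom tally by fragment:
  pyrimidine ring core → C:4 H:4 N:2
  (− 1 ring H displaced by substituents)
  + CH3 → C:1 H:3
Element totals:
  C: 5
  H: 6
  N: 2

5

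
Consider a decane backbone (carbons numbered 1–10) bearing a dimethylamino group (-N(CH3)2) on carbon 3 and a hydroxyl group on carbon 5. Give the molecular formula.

Atom tally by fragment:
  CH3 → C:1 H:3
  CH2 → C:1 H:2
  CH(N(CH3)2) → C:3 H:7 N:1
  CH2 → C:1 H:2
  CH(OH) → C:1 H:2 O:1
  CH2 → C:1 H:2
  CH2 → C:1 H:2
  CH2 → C:1 H:2
  CH2 → C:1 H:2
  CH3 → C:1 H:3
Element totals:
  C: 12
  H: 27
  N: 1
  O: 1

C12H27NO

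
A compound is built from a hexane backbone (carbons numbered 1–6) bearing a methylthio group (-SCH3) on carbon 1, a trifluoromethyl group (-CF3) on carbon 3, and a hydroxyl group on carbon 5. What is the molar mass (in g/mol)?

Atom tally by fragment:
  CH3SCH2 → C:2 H:5 S:1
  CH2 → C:1 H:2
  CH(CF3) → C:2 H:1 F:3
  CH2 → C:1 H:2
  CH(OH) → C:1 H:2 O:1
  CH3 → C:1 H:3
Element totals:
  C: 8
  H: 15
  F: 3
  O: 1
  S: 1
Molecular formula: C8H15F3OS.
  M = 8(12.011) + 15(1.008) + 3(18.998) + 15.999 + 32.06
    = 96.088 + 15.120 + 56.994 + 15.999 + 32.060 = 216.261

216.26 g/mol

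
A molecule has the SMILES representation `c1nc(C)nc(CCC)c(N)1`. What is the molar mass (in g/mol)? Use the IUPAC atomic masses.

Atom tally by fragment:
  pyrimidine ring core → C:4 H:4 N:2
  (− 3 ring H displaced by substituents)
  + CH3 → C:1 H:3
  + CH2CH2CH3 → C:3 H:7
  + NH2 → N:1 H:2
Element totals:
  C: 8
  H: 13
  N: 3
Molecular formula: C8H13N3.
  M = 8(12.011) + 13(1.008) + 3(14.007)
    = 96.088 + 13.104 + 42.021 = 151.213

151.21 g/mol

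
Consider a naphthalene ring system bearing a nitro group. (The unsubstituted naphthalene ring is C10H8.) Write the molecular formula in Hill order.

C10H7NO2

Atom tally by fragment:
  naphthalene ring system core → C:10 H:8
  (− 1 ring H displaced by substituents)
  + NO2 → N:1 O:2
Element totals:
  C: 10
  H: 7
  N: 1
  O: 2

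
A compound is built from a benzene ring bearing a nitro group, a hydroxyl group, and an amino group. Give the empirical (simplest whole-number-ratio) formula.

Atom tally by fragment:
  benzene ring core → C:6 H:6
  (− 3 ring H displaced by substituents)
  + NO2 → N:1 O:2
  + OH → O:1 H:1
  + NH2 → N:1 H:2
Element totals:
  C: 6
  H: 6
  N: 2
  O: 3
Molecular formula: C6H6N2O3.
gcd of subscripts (6, 6, 2, 3) = 1, so the empirical formula equals the molecular formula.

C6H6N2O3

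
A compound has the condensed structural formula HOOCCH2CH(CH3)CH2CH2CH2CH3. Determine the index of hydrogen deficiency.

Element totals:
  C: 8
  H: 16
  O: 2
Molecular formula: C8H16O2.
DoU = (2C + 2 + N − H − X) / 2 = (2·8 + 2 + 0 − 16 − 0) / 2 = 1.

1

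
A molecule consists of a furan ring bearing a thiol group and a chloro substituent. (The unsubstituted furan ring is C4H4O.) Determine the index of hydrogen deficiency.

Atom tally by fragment:
  furan ring core → C:4 H:4 O:1
  (− 2 ring H displaced by substituents)
  + SH → S:1 H:1
  + Cl → Cl:1
Element totals:
  C: 4
  H: 3
  Cl: 1
  O: 1
  S: 1
Molecular formula: C4H3ClOS.
DoU = (2C + 2 + N − H − X) / 2 = (2·4 + 2 + 0 − 3 − 1) / 2 = 3.

3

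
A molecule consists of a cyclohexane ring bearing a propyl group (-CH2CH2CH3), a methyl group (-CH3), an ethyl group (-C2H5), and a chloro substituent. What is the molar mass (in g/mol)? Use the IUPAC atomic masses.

202.77 g/mol

Atom tally by fragment:
  cyclohexane ring core → C:6 H:12
  (− 4 ring H displaced by substituents)
  + CH2CH2CH3 → C:3 H:7
  + CH3 → C:1 H:3
  + C2H5 → C:2 H:5
  + Cl → Cl:1
Element totals:
  C: 12
  H: 23
  Cl: 1
Molecular formula: C12H23Cl.
  M = 12(12.011) + 23(1.008) + 35.45
    = 144.132 + 23.184 + 35.450 = 202.766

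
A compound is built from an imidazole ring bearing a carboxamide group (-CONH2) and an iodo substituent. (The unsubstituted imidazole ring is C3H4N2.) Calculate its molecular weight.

237.00 g/mol

Atom tally by fragment:
  imidazole ring core → C:3 H:4 N:2
  (− 2 ring H displaced by substituents)
  + CONH2 → C:1 H:2 O:1 N:1
  + I → I:1
Element totals:
  C: 4
  H: 4
  I: 1
  N: 3
  O: 1
Molecular formula: C4H4IN3O.
  M = 4(12.011) + 4(1.008) + 126.904 + 3(14.007) + 15.999
    = 48.044 + 4.032 + 126.904 + 42.021 + 15.999 = 237.000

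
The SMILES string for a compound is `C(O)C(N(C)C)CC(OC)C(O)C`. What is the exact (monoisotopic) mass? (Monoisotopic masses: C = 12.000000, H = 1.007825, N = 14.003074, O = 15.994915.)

Atom tally by fragment:
  HOCH2 → C:1 H:3 O:1
  CH(N(CH3)2) → C:3 H:7 N:1
  CH2 → C:1 H:2
  CH(OCH3) → C:2 H:4 O:1
  CH(OH) → C:1 H:2 O:1
  CH3 → C:1 H:3
Element totals:
  C: 9
  H: 21
  N: 1
  O: 3
Molecular formula: C9H21NO3.
  M = 9(12.0) + 21(1.007825) + 14.003074 + 3(15.994915)
    = 108.000000 + 21.164325 + 14.003074 + 47.984745 = 191.152144

191.1521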